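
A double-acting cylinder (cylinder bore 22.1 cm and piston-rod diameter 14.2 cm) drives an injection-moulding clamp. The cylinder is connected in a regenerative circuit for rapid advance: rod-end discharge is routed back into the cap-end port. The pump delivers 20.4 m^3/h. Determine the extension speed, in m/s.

In regeneration the rod-end outflow joins the pump flow into the cap end, so the net volume the pump must supply per unit advance equals the rod cross-section area.
Rod cross-section A_rod = π/4 × (14.2 cm)² = 158.4 cm^2
v = Q_pump / A_rod

v ≈ 0.358 m/s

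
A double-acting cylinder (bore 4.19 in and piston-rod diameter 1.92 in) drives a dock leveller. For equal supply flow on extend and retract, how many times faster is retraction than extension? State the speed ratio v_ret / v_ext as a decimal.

Cap-side area A_cap = π/4 × (4.19 in)² = 13.79 in^2
Rod-side annular area A_ann = π/4 × (4.19² − 1.92²) = 10.89 in^2
For equal Q, v ∝ 1/A, so v_ret/v_ext = A_cap/A_ann.

v_ret/v_ext ≈ 1.27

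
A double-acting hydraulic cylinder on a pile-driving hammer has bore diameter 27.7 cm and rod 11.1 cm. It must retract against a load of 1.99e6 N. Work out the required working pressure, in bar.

P ≈ 393 bar

Rod-side annular area A_ann = π/4 × (27.7² − 11.1²) = 505.9 cm^2
Retraction: pressure acts on the annular area.
P = F / A = 1.99e6 N / A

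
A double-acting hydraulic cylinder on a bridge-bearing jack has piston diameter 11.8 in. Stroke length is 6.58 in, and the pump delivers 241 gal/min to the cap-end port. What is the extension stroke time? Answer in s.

t ≈ 0.776 s

Cap-side area A_cap = π/4 × (11.8 in)² = 109.4 in^2
Swept volume V = A × L; t = V / Q = A·L / Q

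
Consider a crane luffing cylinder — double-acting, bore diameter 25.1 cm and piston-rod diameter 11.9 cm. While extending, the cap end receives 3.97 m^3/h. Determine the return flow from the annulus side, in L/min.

Q_out ≈ 51.3 L/min

Cap-side area A_cap = π/4 × (25.1 cm)² = 494.8 cm^2
Rod-side annular area A_ann = π/4 × (25.1² − 11.9²) = 383.6 cm^2
Piston speed v = Q_in/A_cap; rod-end outflow Q_out = v × A_ann = Q_in × A_ann/A_cap.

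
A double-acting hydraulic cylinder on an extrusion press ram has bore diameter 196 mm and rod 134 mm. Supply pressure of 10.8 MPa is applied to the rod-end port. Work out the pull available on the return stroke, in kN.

F ≈ 174 kN

Rod-side annular area A_ann = π/4 × (196² − 134²) = 16070 mm^2
On retraction the pressure acts on the annular area (bore minus rod).
F = P × A_ann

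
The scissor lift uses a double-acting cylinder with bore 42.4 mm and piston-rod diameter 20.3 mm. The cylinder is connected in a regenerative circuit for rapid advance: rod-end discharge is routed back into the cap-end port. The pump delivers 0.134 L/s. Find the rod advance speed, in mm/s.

v ≈ 414 mm/s

In regeneration the rod-end outflow joins the pump flow into the cap end, so the net volume the pump must supply per unit advance equals the rod cross-section area.
Rod cross-section A_rod = π/4 × (20.3 mm)² = 323.7 mm^2
v = Q_pump / A_rod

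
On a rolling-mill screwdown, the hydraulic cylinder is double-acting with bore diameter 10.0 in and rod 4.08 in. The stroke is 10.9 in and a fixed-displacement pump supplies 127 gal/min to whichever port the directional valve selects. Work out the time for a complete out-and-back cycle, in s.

Cap-side area A_cap = π/4 × (10.0 in)² = 78.54 in^2
Rod-side annular area A_ann = π/4 × (10.0² − 4.08²) = 65.47 in^2
t_ext = A_cap·L/Q = 1.751 s
t_ret = A_ann·L/Q = 1.459 s
t_cycle = t_ext + t_ret

t ≈ 3.21 s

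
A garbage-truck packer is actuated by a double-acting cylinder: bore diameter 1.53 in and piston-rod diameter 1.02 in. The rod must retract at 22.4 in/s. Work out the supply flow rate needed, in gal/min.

Q ≈ 5.94 gal/min

Rod-side annular area A_ann = π/4 × (1.53² − 1.02²) = 1.021 in^2
Q = A × v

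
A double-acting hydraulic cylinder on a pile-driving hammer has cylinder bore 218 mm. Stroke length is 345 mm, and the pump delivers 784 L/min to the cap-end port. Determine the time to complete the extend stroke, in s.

Cap-side area A_cap = π/4 × (218 mm)² = 37330 mm^2
Swept volume V = A × L; t = V / Q = A·L / Q

t ≈ 0.986 s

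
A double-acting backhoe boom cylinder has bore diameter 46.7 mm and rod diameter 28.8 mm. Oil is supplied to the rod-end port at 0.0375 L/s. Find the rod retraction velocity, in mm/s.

Rod-side annular area A_ann = π/4 × (46.7² − 28.8²) = 1061 mm^2
Flow into the rod-end port fills the annular volume.
v = Q / A

v ≈ 35.3 mm/s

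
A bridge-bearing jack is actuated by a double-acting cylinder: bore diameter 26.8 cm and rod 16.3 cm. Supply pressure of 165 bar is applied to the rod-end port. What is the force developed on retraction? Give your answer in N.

Rod-side annular area A_ann = π/4 × (26.8² − 16.3²) = 355.4 cm^2
On retraction the pressure acts on the annular area (bore minus rod).
F = P × A_ann

F ≈ 5.86e5 N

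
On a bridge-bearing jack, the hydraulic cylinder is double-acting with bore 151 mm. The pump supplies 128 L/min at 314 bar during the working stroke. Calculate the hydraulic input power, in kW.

W ≈ 67.0 kW

Hydraulic power = P × Q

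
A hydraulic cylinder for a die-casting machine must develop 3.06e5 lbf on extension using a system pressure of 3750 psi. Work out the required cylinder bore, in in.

D ≈ 10.2 in

Extension force acts on the full piston face: F = P × (π/4)D².
D = √(4F / (πP)) = √(4 × 3.06e5 lbf / (π × 3750 psi))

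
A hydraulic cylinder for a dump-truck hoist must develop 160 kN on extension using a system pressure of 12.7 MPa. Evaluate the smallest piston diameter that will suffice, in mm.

D ≈ 127 mm

Extension force acts on the full piston face: F = P × (π/4)D².
D = √(4F / (πP)) = √(4 × 160 kN / (π × 12.7 MPa))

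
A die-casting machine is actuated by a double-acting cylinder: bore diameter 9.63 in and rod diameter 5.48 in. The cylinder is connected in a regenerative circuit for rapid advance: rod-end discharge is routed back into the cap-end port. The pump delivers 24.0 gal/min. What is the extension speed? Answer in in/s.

v ≈ 3.92 in/s

In regeneration the rod-end outflow joins the pump flow into the cap end, so the net volume the pump must supply per unit advance equals the rod cross-section area.
Rod cross-section A_rod = π/4 × (5.48 in)² = 23.59 in^2
v = Q_pump / A_rod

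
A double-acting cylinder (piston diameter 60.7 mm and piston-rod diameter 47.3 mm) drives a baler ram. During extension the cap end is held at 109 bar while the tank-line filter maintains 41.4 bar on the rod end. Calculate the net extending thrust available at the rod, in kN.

Cap-side area A_cap = π/4 × (60.7 mm)² = 2894 mm^2
Rod-side annular area A_ann = π/4 × (60.7² − 47.3²) = 1137 mm^2
Net thrust = P_cap·A_cap − P_rod·A_ann = 31.54 kN − 4.706 kN

F ≈ 26.8 kN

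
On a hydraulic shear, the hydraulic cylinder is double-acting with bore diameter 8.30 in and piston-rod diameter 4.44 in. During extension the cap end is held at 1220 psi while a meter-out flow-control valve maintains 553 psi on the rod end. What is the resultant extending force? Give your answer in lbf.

Cap-side area A_cap = π/4 × (8.30 in)² = 54.11 in^2
Rod-side annular area A_ann = π/4 × (8.30² − 4.44²) = 38.62 in^2
Net thrust = P_cap·A_cap − P_rod·A_ann = 66010 lbf − 21360 lbf

F ≈ 44700 lbf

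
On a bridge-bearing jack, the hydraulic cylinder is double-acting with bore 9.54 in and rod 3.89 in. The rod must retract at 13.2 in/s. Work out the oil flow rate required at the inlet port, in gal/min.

Rod-side annular area A_ann = π/4 × (9.54² − 3.89²) = 59.60 in^2
Q = A × v

Q ≈ 204 gal/min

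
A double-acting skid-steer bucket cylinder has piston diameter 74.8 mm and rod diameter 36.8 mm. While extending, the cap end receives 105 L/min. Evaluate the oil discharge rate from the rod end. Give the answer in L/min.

Cap-side area A_cap = π/4 × (74.8 mm)² = 4394 mm^2
Rod-side annular area A_ann = π/4 × (74.8² − 36.8²) = 3331 mm^2
Piston speed v = Q_in/A_cap; rod-end outflow Q_out = v × A_ann = Q_in × A_ann/A_cap.

Q_out ≈ 79.6 L/min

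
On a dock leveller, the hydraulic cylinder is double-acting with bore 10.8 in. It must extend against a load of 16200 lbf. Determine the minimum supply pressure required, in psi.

Cap-side area A_cap = π/4 × (10.8 in)² = 91.61 in^2
P = F / A = 16200 lbf / A

P ≈ 177 psi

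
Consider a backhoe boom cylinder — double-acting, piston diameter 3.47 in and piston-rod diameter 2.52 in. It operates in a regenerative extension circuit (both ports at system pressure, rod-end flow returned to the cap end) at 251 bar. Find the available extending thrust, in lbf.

With equal pressure on both faces, forces on the annular region cancel; the net push is pressure × rod cross-section.
Rod cross-section A_rod = π/4 × (2.52 in)² = 4.988 in^2
F = P × A_rod

F ≈ 18200 lbf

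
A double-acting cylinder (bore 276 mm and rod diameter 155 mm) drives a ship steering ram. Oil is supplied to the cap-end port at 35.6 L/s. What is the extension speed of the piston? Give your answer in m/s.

v ≈ 0.595 m/s

Cap-side area A_cap = π/4 × (276 mm)² = 59830 mm^2
v = Q / A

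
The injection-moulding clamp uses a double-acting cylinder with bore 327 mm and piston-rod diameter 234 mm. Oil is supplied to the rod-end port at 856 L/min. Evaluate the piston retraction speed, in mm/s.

v ≈ 348 mm/s

Rod-side annular area A_ann = π/4 × (327² − 234²) = 40980 mm^2
Flow into the rod-end port fills the annular volume.
v = Q / A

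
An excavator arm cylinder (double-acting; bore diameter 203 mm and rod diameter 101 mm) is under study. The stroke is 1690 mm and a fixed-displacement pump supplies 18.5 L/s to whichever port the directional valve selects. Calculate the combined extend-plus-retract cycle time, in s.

t ≈ 5.18 s

Cap-side area A_cap = π/4 × (203 mm)² = 32370 mm^2
Rod-side annular area A_ann = π/4 × (203² − 101²) = 24350 mm^2
t_ext = A_cap·L/Q = 2.957 s
t_ret = A_ann·L/Q = 2.225 s
t_cycle = t_ext + t_ret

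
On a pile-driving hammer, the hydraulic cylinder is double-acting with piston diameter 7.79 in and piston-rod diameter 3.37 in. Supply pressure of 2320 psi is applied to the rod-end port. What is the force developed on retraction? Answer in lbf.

F ≈ 89900 lbf

Rod-side annular area A_ann = π/4 × (7.79² − 3.37²) = 38.74 in^2
On retraction the pressure acts on the annular area (bore minus rod).
F = P × A_ann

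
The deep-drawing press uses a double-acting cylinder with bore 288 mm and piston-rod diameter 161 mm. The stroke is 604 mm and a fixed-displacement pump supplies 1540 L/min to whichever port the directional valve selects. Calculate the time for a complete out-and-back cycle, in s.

t ≈ 2.59 s

Cap-side area A_cap = π/4 × (288 mm)² = 65140 mm^2
Rod-side annular area A_ann = π/4 × (288² − 161²) = 44790 mm^2
t_ext = A_cap·L/Q = 1.533 s
t_ret = A_ann·L/Q = 1.054 s
t_cycle = t_ext + t_ret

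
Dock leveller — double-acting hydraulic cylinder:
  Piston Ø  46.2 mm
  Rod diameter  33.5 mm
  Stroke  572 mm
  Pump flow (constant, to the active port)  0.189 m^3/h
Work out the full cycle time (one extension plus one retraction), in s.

t ≈ 26.9 s

Cap-side area A_cap = π/4 × (46.2 mm)² = 1676 mm^2
Rod-side annular area A_ann = π/4 × (46.2² − 33.5²) = 795.0 mm^2
t_ext = A_cap·L/Q = 18.26 s
t_ret = A_ann·L/Q = 8.661 s
t_cycle = t_ext + t_ret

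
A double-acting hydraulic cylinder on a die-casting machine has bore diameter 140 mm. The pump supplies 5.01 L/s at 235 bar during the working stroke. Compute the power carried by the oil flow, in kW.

Hydraulic power = P × Q

W ≈ 118 kW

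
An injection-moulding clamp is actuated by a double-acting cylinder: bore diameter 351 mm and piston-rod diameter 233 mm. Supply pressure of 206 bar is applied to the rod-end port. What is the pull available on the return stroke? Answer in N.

F ≈ 1.11e6 N

Rod-side annular area A_ann = π/4 × (351² − 233²) = 54120 mm^2
On retraction the pressure acts on the annular area (bore minus rod).
F = P × A_ann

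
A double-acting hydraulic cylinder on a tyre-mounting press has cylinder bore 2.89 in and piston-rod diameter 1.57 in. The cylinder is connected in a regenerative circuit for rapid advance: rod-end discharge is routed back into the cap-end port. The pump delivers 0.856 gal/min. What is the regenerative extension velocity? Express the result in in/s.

v ≈ 1.70 in/s

In regeneration the rod-end outflow joins the pump flow into the cap end, so the net volume the pump must supply per unit advance equals the rod cross-section area.
Rod cross-section A_rod = π/4 × (1.57 in)² = 1.936 in^2
v = Q_pump / A_rod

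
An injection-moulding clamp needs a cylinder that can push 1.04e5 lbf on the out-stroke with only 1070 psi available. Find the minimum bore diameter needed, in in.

D ≈ 11.1 in

Extension force acts on the full piston face: F = P × (π/4)D².
D = √(4F / (πP)) = √(4 × 1.04e5 lbf / (π × 1070 psi))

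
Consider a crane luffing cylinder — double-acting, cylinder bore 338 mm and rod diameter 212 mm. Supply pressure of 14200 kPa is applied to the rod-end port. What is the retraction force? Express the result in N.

F ≈ 7.73e5 N

Rod-side annular area A_ann = π/4 × (338² − 212²) = 54430 mm^2
On retraction the pressure acts on the annular area (bore minus rod).
F = P × A_ann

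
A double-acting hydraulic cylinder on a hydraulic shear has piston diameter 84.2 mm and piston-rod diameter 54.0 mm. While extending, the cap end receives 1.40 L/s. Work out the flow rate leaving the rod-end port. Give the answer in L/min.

Cap-side area A_cap = π/4 × (84.2 mm)² = 5568 mm^2
Rod-side annular area A_ann = π/4 × (84.2² − 54.0²) = 3278 mm^2
Piston speed v = Q_in/A_cap; rod-end outflow Q_out = v × A_ann = Q_in × A_ann/A_cap.

Q_out ≈ 49.5 L/min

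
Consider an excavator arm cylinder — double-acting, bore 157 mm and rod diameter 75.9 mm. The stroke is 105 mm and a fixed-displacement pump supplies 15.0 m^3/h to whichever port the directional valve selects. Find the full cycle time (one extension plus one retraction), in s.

Cap-side area A_cap = π/4 × (157 mm)² = 19360 mm^2
Rod-side annular area A_ann = π/4 × (157² − 75.9²) = 14830 mm^2
t_ext = A_cap·L/Q = 0.4879 s
t_ret = A_ann·L/Q = 0.3738 s
t_cycle = t_ext + t_ret

t ≈ 0.862 s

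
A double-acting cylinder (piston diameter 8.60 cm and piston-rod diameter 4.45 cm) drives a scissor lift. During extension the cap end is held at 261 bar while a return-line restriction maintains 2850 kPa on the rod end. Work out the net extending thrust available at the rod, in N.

F ≈ 1.39e5 N

Cap-side area A_cap = π/4 × (8.60 cm)² = 58.09 cm^2
Rod-side annular area A_ann = π/4 × (8.60² − 4.45²) = 42.54 cm^2
Net thrust = P_cap·A_cap − P_rod·A_ann = 1.516e5 N − 12120 N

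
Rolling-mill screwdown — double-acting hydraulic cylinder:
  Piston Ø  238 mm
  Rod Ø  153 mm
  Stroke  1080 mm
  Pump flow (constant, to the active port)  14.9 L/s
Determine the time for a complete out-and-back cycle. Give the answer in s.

t ≈ 5.12 s

Cap-side area A_cap = π/4 × (238 mm)² = 44490 mm^2
Rod-side annular area A_ann = π/4 × (238² − 153²) = 26100 mm^2
t_ext = A_cap·L/Q = 3.225 s
t_ret = A_ann·L/Q = 1.892 s
t_cycle = t_ext + t_ret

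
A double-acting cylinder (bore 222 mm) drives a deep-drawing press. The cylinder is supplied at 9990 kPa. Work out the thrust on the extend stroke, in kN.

Cap-side area A_cap = π/4 × (222 mm)² = 38710 mm^2
F = P × A_cap = 9990 kPa × A_cap

F ≈ 387 kN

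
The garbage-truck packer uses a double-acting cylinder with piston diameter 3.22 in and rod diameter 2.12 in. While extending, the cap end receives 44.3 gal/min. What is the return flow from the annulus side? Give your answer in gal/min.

Q_out ≈ 25.1 gal/min

Cap-side area A_cap = π/4 × (3.22 in)² = 8.143 in^2
Rod-side annular area A_ann = π/4 × (3.22² − 2.12²) = 4.613 in^2
Piston speed v = Q_in/A_cap; rod-end outflow Q_out = v × A_ann = Q_in × A_ann/A_cap.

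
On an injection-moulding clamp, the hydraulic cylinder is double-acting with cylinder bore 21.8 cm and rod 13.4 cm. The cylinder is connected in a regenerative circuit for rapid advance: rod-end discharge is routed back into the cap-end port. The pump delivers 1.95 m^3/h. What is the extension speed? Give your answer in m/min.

v ≈ 2.30 m/min

In regeneration the rod-end outflow joins the pump flow into the cap end, so the net volume the pump must supply per unit advance equals the rod cross-section area.
Rod cross-section A_rod = π/4 × (13.4 cm)² = 141.0 cm^2
v = Q_pump / A_rod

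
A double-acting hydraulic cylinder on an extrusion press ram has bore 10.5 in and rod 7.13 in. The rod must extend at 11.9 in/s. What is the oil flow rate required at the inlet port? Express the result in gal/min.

Q ≈ 268 gal/min

Cap-side area A_cap = π/4 × (10.5 in)² = 86.59 in^2
Q = A × v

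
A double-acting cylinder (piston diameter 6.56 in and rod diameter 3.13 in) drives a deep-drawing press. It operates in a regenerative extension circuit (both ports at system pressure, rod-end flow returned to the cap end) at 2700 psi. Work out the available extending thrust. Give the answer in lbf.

With equal pressure on both faces, forces on the annular region cancel; the net push is pressure × rod cross-section.
Rod cross-section A_rod = π/4 × (3.13 in)² = 7.694 in^2
F = P × A_rod

F ≈ 20800 lbf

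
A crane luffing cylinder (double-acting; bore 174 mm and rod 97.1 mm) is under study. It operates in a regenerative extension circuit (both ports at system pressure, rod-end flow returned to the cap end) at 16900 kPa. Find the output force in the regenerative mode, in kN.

F ≈ 125 kN

With equal pressure on both faces, forces on the annular region cancel; the net push is pressure × rod cross-section.
Rod cross-section A_rod = π/4 × (97.1 mm)² = 7405 mm^2
F = P × A_rod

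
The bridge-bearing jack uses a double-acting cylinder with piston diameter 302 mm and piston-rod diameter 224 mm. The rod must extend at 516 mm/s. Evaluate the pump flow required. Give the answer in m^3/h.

Cap-side area A_cap = π/4 × (302 mm)² = 71630 mm^2
Q = A × v

Q ≈ 133 m^3/h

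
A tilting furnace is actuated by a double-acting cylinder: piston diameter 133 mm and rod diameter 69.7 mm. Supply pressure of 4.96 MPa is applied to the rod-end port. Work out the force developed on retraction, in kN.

F ≈ 50.0 kN

Rod-side annular area A_ann = π/4 × (133² − 69.7²) = 10080 mm^2
On retraction the pressure acts on the annular area (bore minus rod).
F = P × A_ann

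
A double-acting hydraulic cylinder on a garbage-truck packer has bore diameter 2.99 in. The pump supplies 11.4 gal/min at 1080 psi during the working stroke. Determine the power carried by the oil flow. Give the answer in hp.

W ≈ 7.18 hp

Hydraulic power = P × Q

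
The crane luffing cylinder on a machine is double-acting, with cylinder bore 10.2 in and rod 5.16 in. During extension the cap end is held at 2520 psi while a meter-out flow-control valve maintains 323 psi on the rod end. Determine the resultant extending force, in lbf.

F ≈ 1.86e5 lbf

Cap-side area A_cap = π/4 × (10.2 in)² = 81.71 in^2
Rod-side annular area A_ann = π/4 × (10.2² − 5.16²) = 60.80 in^2
Net thrust = P_cap·A_cap − P_rod·A_ann = 2.059e5 lbf − 19640 lbf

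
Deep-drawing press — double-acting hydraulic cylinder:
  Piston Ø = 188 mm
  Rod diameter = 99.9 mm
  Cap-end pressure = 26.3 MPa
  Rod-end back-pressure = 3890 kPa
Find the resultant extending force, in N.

F ≈ 6.53e5 N

Cap-side area A_cap = π/4 × (188 mm)² = 27760 mm^2
Rod-side annular area A_ann = π/4 × (188² − 99.9²) = 19920 mm^2
Net thrust = P_cap·A_cap − P_rod·A_ann = 7.301e5 N − 77490 N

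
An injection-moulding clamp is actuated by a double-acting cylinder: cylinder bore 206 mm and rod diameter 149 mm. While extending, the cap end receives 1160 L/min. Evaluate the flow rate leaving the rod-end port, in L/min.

Q_out ≈ 553 L/min

Cap-side area A_cap = π/4 × (206 mm)² = 33330 mm^2
Rod-side annular area A_ann = π/4 × (206² − 149²) = 15890 mm^2
Piston speed v = Q_in/A_cap; rod-end outflow Q_out = v × A_ann = Q_in × A_ann/A_cap.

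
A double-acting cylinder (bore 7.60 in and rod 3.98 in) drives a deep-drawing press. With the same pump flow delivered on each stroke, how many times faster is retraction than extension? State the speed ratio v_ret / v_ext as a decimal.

v_ret/v_ext ≈ 1.38

Cap-side area A_cap = π/4 × (7.60 in)² = 45.36 in^2
Rod-side annular area A_ann = π/4 × (7.60² − 3.98²) = 32.92 in^2
For equal Q, v ∝ 1/A, so v_ret/v_ext = A_cap/A_ann.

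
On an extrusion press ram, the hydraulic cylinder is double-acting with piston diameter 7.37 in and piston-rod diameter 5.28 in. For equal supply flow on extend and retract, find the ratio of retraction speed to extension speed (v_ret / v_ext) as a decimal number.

v_ret/v_ext ≈ 2.05

Cap-side area A_cap = π/4 × (7.37 in)² = 42.66 in^2
Rod-side annular area A_ann = π/4 × (7.37² − 5.28²) = 20.76 in^2
For equal Q, v ∝ 1/A, so v_ret/v_ext = A_cap/A_ann.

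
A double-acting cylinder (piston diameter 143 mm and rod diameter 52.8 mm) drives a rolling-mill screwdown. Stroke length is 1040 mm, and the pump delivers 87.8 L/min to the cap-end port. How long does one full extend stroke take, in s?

t ≈ 11.4 s

Cap-side area A_cap = π/4 × (143 mm)² = 16060 mm^2
Swept volume V = A × L; t = V / Q = A·L / Q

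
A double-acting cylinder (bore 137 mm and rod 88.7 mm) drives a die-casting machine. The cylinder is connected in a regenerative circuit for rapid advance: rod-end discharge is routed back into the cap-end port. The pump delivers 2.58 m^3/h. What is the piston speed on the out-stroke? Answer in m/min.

In regeneration the rod-end outflow joins the pump flow into the cap end, so the net volume the pump must supply per unit advance equals the rod cross-section area.
Rod cross-section A_rod = π/4 × (88.7 mm)² = 6179 mm^2
v = Q_pump / A_rod

v ≈ 6.96 m/min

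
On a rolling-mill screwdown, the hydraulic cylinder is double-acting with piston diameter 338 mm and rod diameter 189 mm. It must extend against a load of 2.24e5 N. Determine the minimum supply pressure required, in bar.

P ≈ 25.0 bar

Cap-side area A_cap = π/4 × (338 mm)² = 89730 mm^2
P = F / A = 2.24e5 N / A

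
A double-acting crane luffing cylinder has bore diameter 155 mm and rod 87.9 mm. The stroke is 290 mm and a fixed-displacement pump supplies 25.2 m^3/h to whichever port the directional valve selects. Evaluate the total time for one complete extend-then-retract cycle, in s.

t ≈ 1.31 s

Cap-side area A_cap = π/4 × (155 mm)² = 18870 mm^2
Rod-side annular area A_ann = π/4 × (155² − 87.9²) = 12800 mm^2
t_ext = A_cap·L/Q = 0.7817 s
t_ret = A_ann·L/Q = 0.5303 s
t_cycle = t_ext + t_ret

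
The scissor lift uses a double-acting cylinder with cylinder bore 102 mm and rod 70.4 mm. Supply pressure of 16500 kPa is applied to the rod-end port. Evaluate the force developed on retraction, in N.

Rod-side annular area A_ann = π/4 × (102² − 70.4²) = 4279 mm^2
On retraction the pressure acts on the annular area (bore minus rod).
F = P × A_ann

F ≈ 70600 N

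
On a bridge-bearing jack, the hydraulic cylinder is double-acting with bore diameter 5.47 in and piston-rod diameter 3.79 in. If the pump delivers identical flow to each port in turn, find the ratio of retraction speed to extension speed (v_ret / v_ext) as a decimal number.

Cap-side area A_cap = π/4 × (5.47 in)² = 23.50 in^2
Rod-side annular area A_ann = π/4 × (5.47² − 3.79²) = 12.22 in^2
For equal Q, v ∝ 1/A, so v_ret/v_ext = A_cap/A_ann.

v_ret/v_ext ≈ 1.92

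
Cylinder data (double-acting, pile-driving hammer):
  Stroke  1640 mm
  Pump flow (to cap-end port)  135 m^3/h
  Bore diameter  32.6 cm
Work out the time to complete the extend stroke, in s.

Cap-side area A_cap = π/4 × (32.6 cm)² = 834.7 cm^2
Swept volume V = A × L; t = V / Q = A·L / Q

t ≈ 3.65 s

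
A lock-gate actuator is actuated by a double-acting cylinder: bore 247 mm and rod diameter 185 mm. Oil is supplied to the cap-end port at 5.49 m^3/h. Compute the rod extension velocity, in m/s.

Cap-side area A_cap = π/4 × (247 mm)² = 47920 mm^2
v = Q / A

v ≈ 0.0318 m/s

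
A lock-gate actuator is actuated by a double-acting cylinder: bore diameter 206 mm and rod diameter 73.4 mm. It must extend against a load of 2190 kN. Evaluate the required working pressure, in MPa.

Cap-side area A_cap = π/4 × (206 mm)² = 33330 mm^2
P = F / A = 2190 kN / A

P ≈ 65.7 MPa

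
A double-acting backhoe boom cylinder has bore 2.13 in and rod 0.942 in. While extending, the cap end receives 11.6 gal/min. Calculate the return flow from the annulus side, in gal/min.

Cap-side area A_cap = π/4 × (2.13 in)² = 3.563 in^2
Rod-side annular area A_ann = π/4 × (2.13² − 0.942²) = 2.866 in^2
Piston speed v = Q_in/A_cap; rod-end outflow Q_out = v × A_ann = Q_in × A_ann/A_cap.

Q_out ≈ 9.33 gal/min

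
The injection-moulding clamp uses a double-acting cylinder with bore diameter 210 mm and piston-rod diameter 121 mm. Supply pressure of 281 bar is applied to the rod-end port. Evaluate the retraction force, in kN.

Rod-side annular area A_ann = π/4 × (210² − 121²) = 23140 mm^2
On retraction the pressure acts on the annular area (bore minus rod).
F = P × A_ann

F ≈ 650 kN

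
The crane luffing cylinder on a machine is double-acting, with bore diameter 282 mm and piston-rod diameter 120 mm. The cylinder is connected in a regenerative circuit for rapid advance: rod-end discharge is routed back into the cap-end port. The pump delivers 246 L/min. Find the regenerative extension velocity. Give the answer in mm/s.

In regeneration the rod-end outflow joins the pump flow into the cap end, so the net volume the pump must supply per unit advance equals the rod cross-section area.
Rod cross-section A_rod = π/4 × (120 mm)² = 11310 mm^2
v = Q_pump / A_rod

v ≈ 363 mm/s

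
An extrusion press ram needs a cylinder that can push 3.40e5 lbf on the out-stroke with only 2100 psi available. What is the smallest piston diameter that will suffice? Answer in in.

D ≈ 14.4 in

Extension force acts on the full piston face: F = P × (π/4)D².
D = √(4F / (πP)) = √(4 × 3.40e5 lbf / (π × 2100 psi))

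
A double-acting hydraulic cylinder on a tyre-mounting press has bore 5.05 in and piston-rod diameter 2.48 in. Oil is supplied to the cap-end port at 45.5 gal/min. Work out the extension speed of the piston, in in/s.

Cap-side area A_cap = π/4 × (5.05 in)² = 20.03 in^2
v = Q / A

v ≈ 8.75 in/s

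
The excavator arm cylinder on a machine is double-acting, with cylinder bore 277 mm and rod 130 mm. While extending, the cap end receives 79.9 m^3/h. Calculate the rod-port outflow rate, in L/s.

Q_out ≈ 17.3 L/s

Cap-side area A_cap = π/4 × (277 mm)² = 60260 mm^2
Rod-side annular area A_ann = π/4 × (277² − 130²) = 46990 mm^2
Piston speed v = Q_in/A_cap; rod-end outflow Q_out = v × A_ann = Q_in × A_ann/A_cap.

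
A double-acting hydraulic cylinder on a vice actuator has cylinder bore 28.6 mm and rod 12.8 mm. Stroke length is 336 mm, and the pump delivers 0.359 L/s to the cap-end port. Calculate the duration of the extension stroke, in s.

Cap-side area A_cap = π/4 × (28.6 mm)² = 642.4 mm^2
Swept volume V = A × L; t = V / Q = A·L / Q

t ≈ 0.601 s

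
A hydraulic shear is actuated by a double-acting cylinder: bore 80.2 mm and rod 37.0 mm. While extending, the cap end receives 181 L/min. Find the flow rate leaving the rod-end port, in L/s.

Cap-side area A_cap = π/4 × (80.2 mm)² = 5052 mm^2
Rod-side annular area A_ann = π/4 × (80.2² − 37.0²) = 3977 mm^2
Piston speed v = Q_in/A_cap; rod-end outflow Q_out = v × A_ann = Q_in × A_ann/A_cap.

Q_out ≈ 2.37 L/s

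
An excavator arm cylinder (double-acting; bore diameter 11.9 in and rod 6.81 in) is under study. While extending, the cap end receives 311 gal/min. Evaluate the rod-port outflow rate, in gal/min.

Q_out ≈ 209 gal/min

Cap-side area A_cap = π/4 × (11.9 in)² = 111.2 in^2
Rod-side annular area A_ann = π/4 × (11.9² − 6.81²) = 74.80 in^2
Piston speed v = Q_in/A_cap; rod-end outflow Q_out = v × A_ann = Q_in × A_ann/A_cap.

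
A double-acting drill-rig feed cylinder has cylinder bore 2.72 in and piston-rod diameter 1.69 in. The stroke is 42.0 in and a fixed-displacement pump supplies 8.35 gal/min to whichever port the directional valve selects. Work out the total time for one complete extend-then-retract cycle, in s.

t ≈ 12.3 s

Cap-side area A_cap = π/4 × (2.72 in)² = 5.811 in^2
Rod-side annular area A_ann = π/4 × (2.72² − 1.69²) = 3.568 in^2
t_ext = A_cap·L/Q = 7.592 s
t_ret = A_ann·L/Q = 4.661 s
t_cycle = t_ext + t_ret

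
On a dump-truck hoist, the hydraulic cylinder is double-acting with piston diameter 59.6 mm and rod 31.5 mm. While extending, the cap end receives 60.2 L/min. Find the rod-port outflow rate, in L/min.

Cap-side area A_cap = π/4 × (59.6 mm)² = 2790 mm^2
Rod-side annular area A_ann = π/4 × (59.6² − 31.5²) = 2011 mm^2
Piston speed v = Q_in/A_cap; rod-end outflow Q_out = v × A_ann = Q_in × A_ann/A_cap.

Q_out ≈ 43.4 L/min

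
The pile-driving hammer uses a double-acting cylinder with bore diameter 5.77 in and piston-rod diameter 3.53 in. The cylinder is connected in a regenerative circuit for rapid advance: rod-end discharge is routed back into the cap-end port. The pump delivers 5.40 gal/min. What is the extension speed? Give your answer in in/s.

In regeneration the rod-end outflow joins the pump flow into the cap end, so the net volume the pump must supply per unit advance equals the rod cross-section area.
Rod cross-section A_rod = π/4 × (3.53 in)² = 9.787 in^2
v = Q_pump / A_rod

v ≈ 2.12 in/s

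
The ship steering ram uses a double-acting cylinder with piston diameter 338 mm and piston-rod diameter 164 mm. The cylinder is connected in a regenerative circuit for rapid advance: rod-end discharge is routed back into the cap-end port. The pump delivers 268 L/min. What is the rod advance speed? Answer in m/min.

In regeneration the rod-end outflow joins the pump flow into the cap end, so the net volume the pump must supply per unit advance equals the rod cross-section area.
Rod cross-section A_rod = π/4 × (164 mm)² = 21120 mm^2
v = Q_pump / A_rod

v ≈ 12.7 m/min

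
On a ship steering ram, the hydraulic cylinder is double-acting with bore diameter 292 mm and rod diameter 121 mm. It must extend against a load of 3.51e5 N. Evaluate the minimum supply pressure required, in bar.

Cap-side area A_cap = π/4 × (292 mm)² = 66970 mm^2
P = F / A = 3.51e5 N / A

P ≈ 52.4 bar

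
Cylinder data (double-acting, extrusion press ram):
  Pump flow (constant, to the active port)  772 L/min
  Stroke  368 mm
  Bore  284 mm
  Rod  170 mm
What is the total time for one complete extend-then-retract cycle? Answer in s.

Cap-side area A_cap = π/4 × (284 mm)² = 63350 mm^2
Rod-side annular area A_ann = π/4 × (284² − 170²) = 40650 mm^2
t_ext = A_cap·L/Q = 1.812 s
t_ret = A_ann·L/Q = 1.163 s
t_cycle = t_ext + t_ret

t ≈ 2.97 s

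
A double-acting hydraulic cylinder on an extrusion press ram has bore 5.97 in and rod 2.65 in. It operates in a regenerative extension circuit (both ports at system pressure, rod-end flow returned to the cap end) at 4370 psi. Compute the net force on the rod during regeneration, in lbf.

F ≈ 24100 lbf

With equal pressure on both faces, forces on the annular region cancel; the net push is pressure × rod cross-section.
Rod cross-section A_rod = π/4 × (2.65 in)² = 5.515 in^2
F = P × A_rod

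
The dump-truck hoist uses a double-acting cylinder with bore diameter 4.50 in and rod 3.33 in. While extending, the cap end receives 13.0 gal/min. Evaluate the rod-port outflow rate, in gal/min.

Cap-side area A_cap = π/4 × (4.50 in)² = 15.90 in^2
Rod-side annular area A_ann = π/4 × (4.50² − 3.33²) = 7.195 in^2
Piston speed v = Q_in/A_cap; rod-end outflow Q_out = v × A_ann = Q_in × A_ann/A_cap.

Q_out ≈ 5.88 gal/min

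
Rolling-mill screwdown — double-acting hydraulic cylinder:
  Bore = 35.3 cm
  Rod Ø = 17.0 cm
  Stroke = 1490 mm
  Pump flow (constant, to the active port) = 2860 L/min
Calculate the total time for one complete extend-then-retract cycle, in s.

Cap-side area A_cap = π/4 × (35.3 cm)² = 978.7 cm^2
Rod-side annular area A_ann = π/4 × (35.3² − 17.0²) = 751.7 cm^2
t_ext = A_cap·L/Q = 3.059 s
t_ret = A_ann·L/Q = 2.350 s
t_cycle = t_ext + t_ret

t ≈ 5.41 s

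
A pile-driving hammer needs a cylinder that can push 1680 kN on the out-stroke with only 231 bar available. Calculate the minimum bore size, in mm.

Extension force acts on the full piston face: F = P × (π/4)D².
D = √(4F / (πP)) = √(4 × 1680 kN / (π × 231 bar))

D ≈ 304 mm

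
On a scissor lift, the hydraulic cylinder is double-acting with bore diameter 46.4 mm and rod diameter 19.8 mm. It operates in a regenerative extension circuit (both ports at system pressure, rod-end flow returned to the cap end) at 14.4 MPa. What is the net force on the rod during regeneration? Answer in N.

F ≈ 4430 N

With equal pressure on both faces, forces on the annular region cancel; the net push is pressure × rod cross-section.
Rod cross-section A_rod = π/4 × (19.8 mm)² = 307.9 mm^2
F = P × A_rod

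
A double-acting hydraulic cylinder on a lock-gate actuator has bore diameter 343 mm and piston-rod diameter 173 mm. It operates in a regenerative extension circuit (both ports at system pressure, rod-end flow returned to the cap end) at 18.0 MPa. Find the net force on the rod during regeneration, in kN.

With equal pressure on both faces, forces on the annular region cancel; the net push is pressure × rod cross-section.
Rod cross-section A_rod = π/4 × (173 mm)² = 23510 mm^2
F = P × A_rod

F ≈ 423 kN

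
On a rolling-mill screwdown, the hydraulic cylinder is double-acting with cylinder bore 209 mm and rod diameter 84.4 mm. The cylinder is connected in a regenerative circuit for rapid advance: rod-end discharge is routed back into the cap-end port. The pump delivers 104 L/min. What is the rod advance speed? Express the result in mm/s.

In regeneration the rod-end outflow joins the pump flow into the cap end, so the net volume the pump must supply per unit advance equals the rod cross-section area.
Rod cross-section A_rod = π/4 × (84.4 mm)² = 5595 mm^2
v = Q_pump / A_rod

v ≈ 310 mm/s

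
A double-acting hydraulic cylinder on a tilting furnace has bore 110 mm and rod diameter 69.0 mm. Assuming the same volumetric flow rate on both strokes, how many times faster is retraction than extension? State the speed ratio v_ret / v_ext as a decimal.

Cap-side area A_cap = π/4 × (110 mm)² = 9503 mm^2
Rod-side annular area A_ann = π/4 × (110² − 69.0²) = 5764 mm^2
For equal Q, v ∝ 1/A, so v_ret/v_ext = A_cap/A_ann.

v_ret/v_ext ≈ 1.65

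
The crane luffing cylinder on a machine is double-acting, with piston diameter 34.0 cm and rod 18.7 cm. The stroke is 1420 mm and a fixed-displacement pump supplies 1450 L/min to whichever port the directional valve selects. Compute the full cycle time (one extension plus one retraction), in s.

Cap-side area A_cap = π/4 × (34.0 cm)² = 907.9 cm^2
Rod-side annular area A_ann = π/4 × (34.0² − 18.7²) = 633.3 cm^2
t_ext = A_cap·L/Q = 5.335 s
t_ret = A_ann·L/Q = 3.721 s
t_cycle = t_ext + t_ret

t ≈ 9.06 s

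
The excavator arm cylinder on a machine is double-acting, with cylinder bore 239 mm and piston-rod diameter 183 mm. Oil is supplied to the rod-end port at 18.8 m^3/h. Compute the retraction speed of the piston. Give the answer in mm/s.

Rod-side annular area A_ann = π/4 × (239² − 183²) = 18560 mm^2
Flow into the rod-end port fills the annular volume.
v = Q / A

v ≈ 281 mm/s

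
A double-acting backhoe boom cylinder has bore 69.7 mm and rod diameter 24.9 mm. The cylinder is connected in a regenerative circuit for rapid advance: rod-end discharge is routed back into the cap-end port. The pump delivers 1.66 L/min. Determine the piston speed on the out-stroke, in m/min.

v ≈ 3.41 m/min

In regeneration the rod-end outflow joins the pump flow into the cap end, so the net volume the pump must supply per unit advance equals the rod cross-section area.
Rod cross-section A_rod = π/4 × (24.9 mm)² = 487.0 mm^2
v = Q_pump / A_rod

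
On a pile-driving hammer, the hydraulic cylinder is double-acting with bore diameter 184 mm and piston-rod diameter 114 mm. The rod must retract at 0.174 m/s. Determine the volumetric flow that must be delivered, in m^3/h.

Q ≈ 10.3 m^3/h

Rod-side annular area A_ann = π/4 × (184² − 114²) = 16380 mm^2
Q = A × v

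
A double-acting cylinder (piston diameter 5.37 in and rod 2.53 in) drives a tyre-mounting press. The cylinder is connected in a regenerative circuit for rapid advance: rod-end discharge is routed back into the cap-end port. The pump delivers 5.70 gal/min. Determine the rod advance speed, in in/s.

v ≈ 4.37 in/s

In regeneration the rod-end outflow joins the pump flow into the cap end, so the net volume the pump must supply per unit advance equals the rod cross-section area.
Rod cross-section A_rod = π/4 × (2.53 in)² = 5.027 in^2
v = Q_pump / A_rod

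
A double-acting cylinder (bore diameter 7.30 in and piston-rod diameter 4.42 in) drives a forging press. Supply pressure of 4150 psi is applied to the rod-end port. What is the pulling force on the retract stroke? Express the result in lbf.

F ≈ 1.10e5 lbf

Rod-side annular area A_ann = π/4 × (7.30² − 4.42²) = 26.51 in^2
On retraction the pressure acts on the annular area (bore minus rod).
F = P × A_ann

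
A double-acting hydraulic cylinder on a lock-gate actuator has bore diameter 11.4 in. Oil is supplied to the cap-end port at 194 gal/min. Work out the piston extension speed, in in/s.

v ≈ 7.32 in/s

Cap-side area A_cap = π/4 × (11.4 in)² = 102.1 in^2
v = Q / A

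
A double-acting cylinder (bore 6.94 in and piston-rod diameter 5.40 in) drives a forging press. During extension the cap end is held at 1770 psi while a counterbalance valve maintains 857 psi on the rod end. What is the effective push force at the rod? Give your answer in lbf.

Cap-side area A_cap = π/4 × (6.94 in)² = 37.83 in^2
Rod-side annular area A_ann = π/4 × (6.94² − 5.40²) = 14.93 in^2
Net thrust = P_cap·A_cap − P_rod·A_ann = 66950 lbf − 12790 lbf

F ≈ 54200 lbf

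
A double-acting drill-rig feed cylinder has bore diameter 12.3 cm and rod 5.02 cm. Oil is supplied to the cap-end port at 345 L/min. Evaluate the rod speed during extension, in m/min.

v ≈ 29.0 m/min

Cap-side area A_cap = π/4 × (12.3 cm)² = 118.8 cm^2
v = Q / A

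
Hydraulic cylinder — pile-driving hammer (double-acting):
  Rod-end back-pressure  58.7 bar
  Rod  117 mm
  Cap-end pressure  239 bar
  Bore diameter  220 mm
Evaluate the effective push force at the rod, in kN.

F ≈ 748 kN

Cap-side area A_cap = π/4 × (220 mm)² = 38010 mm^2
Rod-side annular area A_ann = π/4 × (220² − 117²) = 27260 mm^2
Net thrust = P_cap·A_cap − P_rod·A_ann = 908.5 kN − 160.0 kN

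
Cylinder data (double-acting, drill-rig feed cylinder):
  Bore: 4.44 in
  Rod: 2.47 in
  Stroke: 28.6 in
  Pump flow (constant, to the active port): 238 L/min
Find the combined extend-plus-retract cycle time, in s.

t ≈ 3.09 s

Cap-side area A_cap = π/4 × (4.44 in)² = 15.48 in^2
Rod-side annular area A_ann = π/4 × (4.44² − 2.47²) = 10.69 in^2
t_ext = A_cap·L/Q = 1.829 s
t_ret = A_ann·L/Q = 1.263 s
t_cycle = t_ext + t_ret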